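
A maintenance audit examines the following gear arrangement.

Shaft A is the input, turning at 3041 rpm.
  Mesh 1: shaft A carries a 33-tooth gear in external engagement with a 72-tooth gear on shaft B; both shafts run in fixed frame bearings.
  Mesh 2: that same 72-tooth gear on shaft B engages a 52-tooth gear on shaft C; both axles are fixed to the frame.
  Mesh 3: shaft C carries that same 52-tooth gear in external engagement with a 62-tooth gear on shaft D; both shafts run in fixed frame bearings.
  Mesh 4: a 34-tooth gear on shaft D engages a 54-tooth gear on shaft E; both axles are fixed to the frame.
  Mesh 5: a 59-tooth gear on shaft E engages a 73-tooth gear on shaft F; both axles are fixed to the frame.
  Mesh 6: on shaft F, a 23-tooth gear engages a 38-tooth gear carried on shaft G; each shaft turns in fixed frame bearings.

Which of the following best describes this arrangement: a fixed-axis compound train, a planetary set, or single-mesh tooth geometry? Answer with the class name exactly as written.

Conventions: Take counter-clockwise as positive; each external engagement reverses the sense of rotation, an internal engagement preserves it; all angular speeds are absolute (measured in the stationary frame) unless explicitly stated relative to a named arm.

fixed-axis compound train

recognized (7 fixed axles, 6 meshes): fixed-axis compound train
classification: fixed-axis compound train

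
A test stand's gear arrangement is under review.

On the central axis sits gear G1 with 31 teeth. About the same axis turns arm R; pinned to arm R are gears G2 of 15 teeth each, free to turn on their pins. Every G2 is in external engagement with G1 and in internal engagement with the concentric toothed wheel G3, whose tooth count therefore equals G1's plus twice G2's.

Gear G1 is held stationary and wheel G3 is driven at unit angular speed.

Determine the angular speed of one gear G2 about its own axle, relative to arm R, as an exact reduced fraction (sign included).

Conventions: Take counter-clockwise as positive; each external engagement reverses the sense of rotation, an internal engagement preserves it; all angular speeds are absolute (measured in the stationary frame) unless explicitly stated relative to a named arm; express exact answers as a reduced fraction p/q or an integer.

1891/1380

recognized (axles ride arm R): planetary set, 31/15/61 teeth
ring teeth: 31 + 2·15 = 61
31(ω_sun−ω_arm) = −61(ω_ring−ω_arm),  ω_sun = 0, ω_ring = 1
31(0−ω_arm) = −61(1−ω_arm)  ⇒  92·ω_arm = 61  ⇒  ω_arm = 61/92
sun–planet mesh: 31·(0−61/92) = −15·(ω_p−ω_arm)  ⇒  ω_p−ω_arm = 1891/1380
exact speed ratio = 1891/1380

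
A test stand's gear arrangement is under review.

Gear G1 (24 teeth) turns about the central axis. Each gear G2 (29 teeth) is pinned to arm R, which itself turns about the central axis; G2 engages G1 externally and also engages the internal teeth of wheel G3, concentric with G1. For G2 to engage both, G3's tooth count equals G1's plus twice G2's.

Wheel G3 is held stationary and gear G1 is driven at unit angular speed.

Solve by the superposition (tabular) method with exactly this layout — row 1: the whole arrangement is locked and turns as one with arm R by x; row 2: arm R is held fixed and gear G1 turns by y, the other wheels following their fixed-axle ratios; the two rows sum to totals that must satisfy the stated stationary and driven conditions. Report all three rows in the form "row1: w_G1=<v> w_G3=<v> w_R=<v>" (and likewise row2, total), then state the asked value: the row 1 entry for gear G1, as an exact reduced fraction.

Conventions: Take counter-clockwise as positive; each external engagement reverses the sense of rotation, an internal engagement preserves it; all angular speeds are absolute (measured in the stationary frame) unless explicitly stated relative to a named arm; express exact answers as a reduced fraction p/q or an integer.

topology: planetary set — G1 24T / G2 29T / G3 82T, arm = carrier (Willis)
row 1 (train locked, turned with arm): all members turn x
row 2 — arm fixed, fixed-axis ratios: sun y, ring −(24/82)·y, arm 0
boundary: total ω_ring = x − (24/82)·y = 0 and total ω_sun = x + y = 1  ⇒  y = 41/53, x = 12/53
row 2 ring = −(24/82)·41/53 = -12/53
totals (row 1 + row 2): sun 12/53 + 41/53 = 1, ring 12/53 + (-12/53) = 0, arm 12/53 + 0 = 12/53
asked cell (row1, sun) = 12/53

row1: w_G1=12/53 w_G3=12/53 w_R=12/53
row2: w_G1=41/53 w_G3=-12/53 w_R=0
total: w_G1=1 w_G3=0 w_R=12/53
asked value: 12/53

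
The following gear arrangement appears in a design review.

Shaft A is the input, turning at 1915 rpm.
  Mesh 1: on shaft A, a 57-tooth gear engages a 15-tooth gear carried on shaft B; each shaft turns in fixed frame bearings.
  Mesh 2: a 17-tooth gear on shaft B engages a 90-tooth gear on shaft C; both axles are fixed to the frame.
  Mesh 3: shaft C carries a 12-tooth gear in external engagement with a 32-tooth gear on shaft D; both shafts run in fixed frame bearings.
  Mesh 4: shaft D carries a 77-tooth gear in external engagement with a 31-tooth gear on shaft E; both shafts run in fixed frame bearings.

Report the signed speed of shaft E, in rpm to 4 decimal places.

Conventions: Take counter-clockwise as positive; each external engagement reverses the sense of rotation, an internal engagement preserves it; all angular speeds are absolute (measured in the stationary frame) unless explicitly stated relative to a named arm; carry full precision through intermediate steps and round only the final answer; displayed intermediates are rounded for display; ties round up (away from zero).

+1280.3216 rpm

class = fixed-axis compound train [4 meshes; 4 ratios multiply, 4 sense flips]
mesh 1 [57T→15T]: ω = 1915.0000×57/15 = 7277.0000 rpm, sense flips to −
mesh 2 [17T→90T]: ω = 7277.0000×17/90 = 1374.5444 rpm, sense flips to +
mesh 3 [12T→32T]: ω = 1374.5444×12/32 = 515.4542 rpm, sense flips to −
mesh 4 [77T→31T]: ω = 515.4542×77/31 = 1280.3216 rpm, sense flips to +
signed output speed = +1280.3216 rpm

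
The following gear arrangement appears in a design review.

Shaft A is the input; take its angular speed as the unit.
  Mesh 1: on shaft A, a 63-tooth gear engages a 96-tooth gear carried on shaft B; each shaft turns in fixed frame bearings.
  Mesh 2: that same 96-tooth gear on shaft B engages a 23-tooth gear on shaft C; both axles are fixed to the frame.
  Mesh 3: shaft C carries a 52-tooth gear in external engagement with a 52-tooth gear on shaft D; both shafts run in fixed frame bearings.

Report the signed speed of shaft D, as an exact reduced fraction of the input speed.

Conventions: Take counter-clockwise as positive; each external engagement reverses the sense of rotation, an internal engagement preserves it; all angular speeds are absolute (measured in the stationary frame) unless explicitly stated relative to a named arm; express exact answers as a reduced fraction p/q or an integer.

3-mesh fixed-axis compound train (all bearings frame-fixed)
mesh 1 [63T→96T]: |ω|/ω_in = 1×63/96 = 21/32, sense flips to −
mesh 2 [96T→23T]: |ω|/ω_in = (21/32)×96/23 = 63/23, sense flips to +
mesh 3 [52T→52T]: |ω|/ω_in = (63/23)×52/52 = 63/23, sense flips to −
signed output speed (× input speed) = -63/23

-63/23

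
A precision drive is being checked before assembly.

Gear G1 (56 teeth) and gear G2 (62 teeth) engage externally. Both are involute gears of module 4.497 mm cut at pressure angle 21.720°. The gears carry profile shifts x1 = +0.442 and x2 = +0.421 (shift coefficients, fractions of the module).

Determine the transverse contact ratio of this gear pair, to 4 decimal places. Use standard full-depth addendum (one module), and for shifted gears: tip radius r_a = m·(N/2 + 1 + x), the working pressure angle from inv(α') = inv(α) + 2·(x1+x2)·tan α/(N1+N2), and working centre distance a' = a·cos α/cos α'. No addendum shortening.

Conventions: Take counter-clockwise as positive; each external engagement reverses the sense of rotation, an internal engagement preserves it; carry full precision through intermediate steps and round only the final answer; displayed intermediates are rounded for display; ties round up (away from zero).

1.6106

class = single-mesh tooth geometry [involute pair 56T × 62T, m = 4.497]
base radii: r_b1 = 116.976398, r_b2 = 129.509584
tip radii: r_a1 = 132.400674, r_a2 = 145.797237
inv(α') = inv(21.720°) + 2·(+0.442+0.421)·tan α/(56+62) = 0.02509397  ⇒  α' = 23.63070°
a' = a·cos α / cos α' = 265.3230·cos 21.720°/cos 23.63070° = 269.046003
action lengths: √(r_a1²−r_b1²) = 62.019841, √(r_a2²−r_b2²) = 66.963438
base pitch p_b = π·m·cos α = 13.124721
CR = (62.019841 + 66.963438 − 269.046003·sin 23.63070°)/13.124721 = 1.610616
contact ratio ≈ 1.6106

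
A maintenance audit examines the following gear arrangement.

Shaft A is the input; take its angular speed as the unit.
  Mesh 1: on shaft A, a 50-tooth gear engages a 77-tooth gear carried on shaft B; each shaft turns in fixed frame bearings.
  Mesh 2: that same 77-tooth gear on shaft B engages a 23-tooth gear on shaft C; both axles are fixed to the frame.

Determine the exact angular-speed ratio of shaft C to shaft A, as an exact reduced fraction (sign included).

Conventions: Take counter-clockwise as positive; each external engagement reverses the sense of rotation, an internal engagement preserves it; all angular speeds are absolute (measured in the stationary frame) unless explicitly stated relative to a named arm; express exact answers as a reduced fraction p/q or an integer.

class = fixed-axis compound train [2 meshes; 2 ratios multiply, 2 sense flips]
mesh 1 [50T→77T]: running ratio 50/77, sense −
mesh 2 [77T→23T]: running ratio 50/23, sense +
ω_out/ω_in = 50/23

50/23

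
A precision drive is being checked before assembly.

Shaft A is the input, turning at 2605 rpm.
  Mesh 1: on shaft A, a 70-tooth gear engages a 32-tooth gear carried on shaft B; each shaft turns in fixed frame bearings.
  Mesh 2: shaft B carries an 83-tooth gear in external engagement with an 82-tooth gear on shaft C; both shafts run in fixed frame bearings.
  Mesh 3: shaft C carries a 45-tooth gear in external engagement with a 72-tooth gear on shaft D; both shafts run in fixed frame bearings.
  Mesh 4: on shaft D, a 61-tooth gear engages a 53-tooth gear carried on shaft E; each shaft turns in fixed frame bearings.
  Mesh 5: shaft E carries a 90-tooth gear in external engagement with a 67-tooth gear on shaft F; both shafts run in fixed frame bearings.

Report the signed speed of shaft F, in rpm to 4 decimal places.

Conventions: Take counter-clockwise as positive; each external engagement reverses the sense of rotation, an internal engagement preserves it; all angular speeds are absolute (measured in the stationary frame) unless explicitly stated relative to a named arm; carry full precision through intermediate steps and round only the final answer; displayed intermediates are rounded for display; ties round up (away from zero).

-5573.4193 rpm

class = fixed-axis compound train [5 meshes; 5 ratios multiply, 5 sense flips]
mesh 1 [70T→32T]: ω = 2605.0000×70/32 = 5698.4375 rpm, sense flips to −
mesh 2 [83T→82T]: ω = 5698.4375×83/82 = 5767.9306 rpm, sense flips to +
mesh 3 [45T→72T]: ω = 5767.9306×45/72 = 3604.9567 rpm, sense flips to −
mesh 4 [61T→53T]: ω = 3604.9567×61/53 = 4149.1011 rpm, sense flips to +
mesh 5 [90T→67T]: ω = 4149.1011×90/67 = 5573.4193 rpm, sense flips to −
signed output speed = -5573.4193 rpm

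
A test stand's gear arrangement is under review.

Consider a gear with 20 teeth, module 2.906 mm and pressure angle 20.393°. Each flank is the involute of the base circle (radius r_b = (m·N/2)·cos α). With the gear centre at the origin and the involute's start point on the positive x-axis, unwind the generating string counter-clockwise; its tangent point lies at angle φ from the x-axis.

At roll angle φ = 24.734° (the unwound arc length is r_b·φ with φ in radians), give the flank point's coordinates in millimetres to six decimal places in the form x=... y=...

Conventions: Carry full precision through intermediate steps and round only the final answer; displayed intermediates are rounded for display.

x=29.659669 y=0.716910

recognized (one wheel, involute flank): single-mesh tooth geometry, m = 2.906, N = 20
pitch radius r_p = m·N/2 = 2.906·20/2 = 29.060000
base radius r_b = r_p·cos α = 29.060000·cos 20.393° = 27.238652
roll angle φ = 24.734° = 0.43168974 rad
x = r_b·(cos φ + φ·sin φ) = 29.659669
y = r_b·(sin φ − φ·cos φ) = 0.716910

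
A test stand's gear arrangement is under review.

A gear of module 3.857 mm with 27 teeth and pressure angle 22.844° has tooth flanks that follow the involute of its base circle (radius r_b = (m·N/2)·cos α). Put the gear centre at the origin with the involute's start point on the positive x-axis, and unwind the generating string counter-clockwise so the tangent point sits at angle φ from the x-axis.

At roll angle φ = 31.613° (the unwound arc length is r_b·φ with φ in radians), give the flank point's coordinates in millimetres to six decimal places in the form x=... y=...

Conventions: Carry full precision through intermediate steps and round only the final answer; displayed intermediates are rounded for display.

class = single-mesh tooth geometry [base-circle involute, m = 3.857, 27T]
pitch radius r_p = m·N/2 = 3.857·27/2 = 52.069500
base radius r_b = r_p·cos α = 52.069500·cos 22.844° = 47.985444
roll angle φ = 31.613° = 0.55175094 rad
x = r_b·(cos φ + φ·sin φ) = 54.742963
y = r_b·(sin φ − φ·cos φ) = 2.605783

x=54.742963 y=2.605783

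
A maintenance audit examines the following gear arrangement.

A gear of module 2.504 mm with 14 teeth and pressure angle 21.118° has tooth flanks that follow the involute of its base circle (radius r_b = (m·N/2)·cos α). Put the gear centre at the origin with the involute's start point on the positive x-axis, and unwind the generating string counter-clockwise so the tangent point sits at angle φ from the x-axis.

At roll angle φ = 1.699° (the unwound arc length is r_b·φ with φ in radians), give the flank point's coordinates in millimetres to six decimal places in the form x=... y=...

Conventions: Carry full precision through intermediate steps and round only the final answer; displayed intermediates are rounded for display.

x=16.358014 y=0.000142

topology: single-mesh involute geometry — m = 2.504, N = 14
pitch radius r_p = m·N/2 = 2.504·14/2 = 17.528000
base radius r_b = r_p·cos α = 17.528000·cos 21.118° = 16.350826
roll angle φ = 1.699° = 0.02965314 rad
x = r_b·(cos φ + φ·sin φ) = 16.358014
y = r_b·(sin φ − φ·cos φ) = 0.000142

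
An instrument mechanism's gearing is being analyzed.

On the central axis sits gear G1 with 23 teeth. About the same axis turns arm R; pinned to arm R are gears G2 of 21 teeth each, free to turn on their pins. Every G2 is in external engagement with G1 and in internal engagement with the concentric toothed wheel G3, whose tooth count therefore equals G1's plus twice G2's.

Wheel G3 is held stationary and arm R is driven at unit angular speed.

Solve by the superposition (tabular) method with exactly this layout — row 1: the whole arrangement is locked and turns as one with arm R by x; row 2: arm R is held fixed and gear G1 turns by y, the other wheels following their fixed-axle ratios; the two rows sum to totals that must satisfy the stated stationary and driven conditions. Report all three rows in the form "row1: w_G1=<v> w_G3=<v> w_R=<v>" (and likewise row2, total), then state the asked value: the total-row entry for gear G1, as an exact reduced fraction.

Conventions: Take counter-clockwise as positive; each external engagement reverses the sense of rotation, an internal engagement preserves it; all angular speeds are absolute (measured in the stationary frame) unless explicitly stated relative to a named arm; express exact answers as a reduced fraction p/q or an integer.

class = planetary set [G3 = 23+2·21 = 65; Willis about the carrier]
row 1 — lock + rotate with arm: ω_sun = ω_ring = ω_arm = x
row 2 (arm held, sun turns y): ω_ring = −(23/65)·y, ω_arm = 0
boundary: total ω_ring = x − (23/65)·y = 0 and total ω_arm = x = 1  ⇒  y = 65/23, x = 1
row 2 ring = −(23/65)·65/23 = -1
totals (row 1 + row 2): sun 1 + 65/23 = 88/23, ring 1 + (-1) = 0, arm 1 + 0 = 1
asked cell (total, sun) = 88/23

row1: w_G1=1 w_G3=1 w_R=1
row2: w_G1=65/23 w_G3=-1 w_R=0
total: w_G1=88/23 w_G3=0 w_R=1
asked value: 88/23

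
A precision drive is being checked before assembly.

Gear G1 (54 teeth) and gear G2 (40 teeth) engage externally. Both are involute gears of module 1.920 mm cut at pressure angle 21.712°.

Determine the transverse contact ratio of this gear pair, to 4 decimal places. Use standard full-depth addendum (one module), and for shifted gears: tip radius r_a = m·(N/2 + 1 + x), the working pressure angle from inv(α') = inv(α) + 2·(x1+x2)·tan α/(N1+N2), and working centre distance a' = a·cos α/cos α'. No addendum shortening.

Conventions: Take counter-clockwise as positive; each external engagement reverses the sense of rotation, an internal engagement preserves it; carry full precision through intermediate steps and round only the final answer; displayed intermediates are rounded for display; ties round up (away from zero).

class = single-mesh tooth geometry [involute pair 54T × 40T, m = 1.920]
base radii: r_b1 = 48.162217, r_b2 = 35.675716
tip radii: r_a1 = 53.760000, r_a2 = 40.320000
no profile shift: α' = α, a' = a
action lengths: √(r_a1²−r_b1²) = 23.885947, √(r_a2²−r_b2²) = 18.786848
base pitch p_b = π·m·cos α = 5.603928
CR = (23.885947 + 18.786848 − 90.240000·sin 21.71200°)/5.603928 = 1.657639
contact ratio ≈ 1.6576

1.6576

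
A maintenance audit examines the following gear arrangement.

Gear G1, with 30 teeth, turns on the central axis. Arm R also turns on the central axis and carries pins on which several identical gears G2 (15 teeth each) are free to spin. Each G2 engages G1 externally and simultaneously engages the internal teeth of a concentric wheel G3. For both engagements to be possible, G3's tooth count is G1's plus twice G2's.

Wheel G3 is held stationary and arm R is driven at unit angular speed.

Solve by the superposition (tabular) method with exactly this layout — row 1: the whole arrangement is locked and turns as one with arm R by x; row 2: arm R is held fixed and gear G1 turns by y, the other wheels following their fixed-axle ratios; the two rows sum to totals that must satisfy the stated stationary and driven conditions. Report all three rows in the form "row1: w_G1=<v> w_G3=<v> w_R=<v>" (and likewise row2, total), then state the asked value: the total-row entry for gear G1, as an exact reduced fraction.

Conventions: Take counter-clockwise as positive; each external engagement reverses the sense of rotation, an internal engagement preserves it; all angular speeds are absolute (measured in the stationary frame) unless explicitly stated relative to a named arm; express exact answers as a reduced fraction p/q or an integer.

row1: w_G1=1 w_G3=1 w_R=1
row2: w_G1=2 w_G3=-1 w_R=0
total: w_G1=3 w_G3=0 w_R=1
asked value: 3

topology: planetary set — G1 30T / G2 15T / G3 60T, arm = carrier (Willis)
row 1 — lock + rotate with arm: ω_sun = ω_ring = ω_arm = x
row 2: sun turns y, ring = −(30/60)·y, arm 0
boundary: total ω_ring = x − (30/60)·y = 0 and total ω_arm = x = 1  ⇒  y = 2, x = 1
row 2 ring = −(30/60)·2 = -1
totals (row 1 + row 2): sun 1 + 2 = 3, ring 1 + (-1) = 0, arm 1 + 0 = 1
asked cell (total, sun) = 3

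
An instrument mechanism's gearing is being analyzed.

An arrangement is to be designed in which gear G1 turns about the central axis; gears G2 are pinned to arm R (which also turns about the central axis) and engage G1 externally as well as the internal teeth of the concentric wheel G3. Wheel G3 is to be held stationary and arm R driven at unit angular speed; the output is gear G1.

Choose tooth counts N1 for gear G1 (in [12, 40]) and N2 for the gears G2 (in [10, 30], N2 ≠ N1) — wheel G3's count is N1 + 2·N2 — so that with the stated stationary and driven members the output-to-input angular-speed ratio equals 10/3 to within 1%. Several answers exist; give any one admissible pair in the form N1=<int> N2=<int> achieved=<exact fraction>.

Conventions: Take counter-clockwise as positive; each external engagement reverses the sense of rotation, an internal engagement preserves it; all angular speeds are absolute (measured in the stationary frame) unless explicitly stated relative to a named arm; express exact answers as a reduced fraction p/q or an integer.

planetary set to be sized for 10/3 (Willis relation)
Willis with ω_ring = 0: ω_sun/ω_arm = (N1+N3)/N1; set equal to 10/3  ⇒  N3/N1 = 10/3 − 1 = 7/3
N3 = N1 + 2·N2  ⇒  N2/N1 = (N3/N1 − 1)/2 = (7/3 − 1)/2 = 2/3
smallest multiple with N1 ≥ 12 and N2 ≥ 10: k = 5  ⇒  N1 = 5·3 = 15, N2 = 5·2 = 10 (N1 ≤ 40, N2 ≤ 30, N2 ≠ N1 ✓), N3 = 15 + 2·10 = 35
check: (N1+N3)/N1 with N1 = 15, N3 = 35 gives 10/3; |achieved − target| = 0 ≤ 1/30 ✓

N1=15 N2=10 achieved=10/3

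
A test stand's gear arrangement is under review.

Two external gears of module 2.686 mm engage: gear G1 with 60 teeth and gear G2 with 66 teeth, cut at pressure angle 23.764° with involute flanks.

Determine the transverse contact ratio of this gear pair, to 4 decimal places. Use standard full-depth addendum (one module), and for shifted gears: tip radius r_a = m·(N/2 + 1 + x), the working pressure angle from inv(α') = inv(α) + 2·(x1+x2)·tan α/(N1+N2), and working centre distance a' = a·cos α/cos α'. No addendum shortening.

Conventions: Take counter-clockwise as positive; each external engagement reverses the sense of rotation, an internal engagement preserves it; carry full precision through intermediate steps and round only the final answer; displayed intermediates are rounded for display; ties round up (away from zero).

1.6071

single-mesh involute tooth geometry (60T engaging 66T at module 2.686)
base radii: r_b1 = 73.747867, r_b2 = 81.122654
tip radii: r_a1 = 83.266000, r_a2 = 91.324000
no profile shift: α' = α, a' = a
action lengths: √(r_a1²−r_b1²) = 38.658490, √(r_a2²−r_b2²) = 41.942676
base pitch p_b = π·m·cos α = 7.722859
CR = (38.658490 + 41.942676 − 169.218000·sin 23.76400°)/7.722859 = 1.607091
contact ratio ≈ 1.6071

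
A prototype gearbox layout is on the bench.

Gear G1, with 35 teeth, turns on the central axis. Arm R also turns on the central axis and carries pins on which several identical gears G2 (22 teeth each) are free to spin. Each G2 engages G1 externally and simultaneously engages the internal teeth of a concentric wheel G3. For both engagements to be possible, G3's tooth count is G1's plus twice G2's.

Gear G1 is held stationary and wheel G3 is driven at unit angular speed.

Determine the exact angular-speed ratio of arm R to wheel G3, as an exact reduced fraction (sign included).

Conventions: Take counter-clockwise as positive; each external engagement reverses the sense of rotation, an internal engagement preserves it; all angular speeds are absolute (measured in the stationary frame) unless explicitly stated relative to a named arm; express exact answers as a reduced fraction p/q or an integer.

planetary set (35T centre, 22T on arm, 79T internal) — Willis relation
ring teeth: 35 + 2·22 = 79
35(ω_sun−ω_arm) = −79(ω_ring−ω_arm),  ω_sun = 0, ω_ring = 1
35(0−ω_arm) = −79(1−ω_arm)  ⇒  114·ω_arm = 79  ⇒  ω_arm = 79/114
ω_out/ω_in = 79/114

79/114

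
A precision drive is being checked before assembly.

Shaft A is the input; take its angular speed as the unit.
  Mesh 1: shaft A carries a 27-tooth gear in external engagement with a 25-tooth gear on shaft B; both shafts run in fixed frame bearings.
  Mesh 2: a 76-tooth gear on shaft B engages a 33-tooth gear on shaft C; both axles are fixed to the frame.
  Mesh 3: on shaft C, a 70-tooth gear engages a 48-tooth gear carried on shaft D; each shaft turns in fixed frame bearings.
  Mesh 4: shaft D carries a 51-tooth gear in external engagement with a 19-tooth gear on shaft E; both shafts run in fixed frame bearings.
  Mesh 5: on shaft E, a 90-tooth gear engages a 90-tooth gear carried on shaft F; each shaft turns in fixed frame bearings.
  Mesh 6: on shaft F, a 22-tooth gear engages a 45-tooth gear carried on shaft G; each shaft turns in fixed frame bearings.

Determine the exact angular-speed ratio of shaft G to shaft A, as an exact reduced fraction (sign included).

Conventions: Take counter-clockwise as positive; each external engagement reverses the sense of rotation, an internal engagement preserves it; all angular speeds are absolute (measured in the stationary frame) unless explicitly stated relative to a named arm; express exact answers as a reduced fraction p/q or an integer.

119/25

class = fixed-axis compound train [6 meshes; 6 ratios multiply, 6 sense flips]
mesh 1 [27T→25T]: running ratio 27/25, sense −
mesh 2 [76T→33T]: running ratio 684/275, sense +
mesh 3 [70T→48T]: running ratio 399/110, sense −
mesh 4 [51T→19T]: running ratio 1071/110, sense +
mesh 5 [90T→90T]: running ratio 1071/110, sense −
mesh 6 [22T→45T]: running ratio 119/25, sense +
ω_out/ω_in = 119/25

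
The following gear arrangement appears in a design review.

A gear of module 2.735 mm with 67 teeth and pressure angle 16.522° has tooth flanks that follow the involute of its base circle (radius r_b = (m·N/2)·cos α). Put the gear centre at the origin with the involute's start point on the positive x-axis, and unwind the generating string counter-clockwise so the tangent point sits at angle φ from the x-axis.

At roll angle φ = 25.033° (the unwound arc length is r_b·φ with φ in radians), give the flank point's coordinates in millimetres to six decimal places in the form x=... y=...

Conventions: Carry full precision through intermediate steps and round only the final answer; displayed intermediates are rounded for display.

recognized (one wheel, involute flank): single-mesh tooth geometry, m = 2.735, N = 67
pitch radius r_p = m·N/2 = 2.735·67/2 = 91.622500
base radius r_b = r_p·cos α = 91.622500·cos 16.522° = 87.839463
roll angle φ = 25.033° = 0.43690827 rad
x = r_b·(cos φ + φ·sin φ) = 95.827379
y = r_b·(sin φ − φ·cos φ) = 2.395666

x=95.827379 y=2.395666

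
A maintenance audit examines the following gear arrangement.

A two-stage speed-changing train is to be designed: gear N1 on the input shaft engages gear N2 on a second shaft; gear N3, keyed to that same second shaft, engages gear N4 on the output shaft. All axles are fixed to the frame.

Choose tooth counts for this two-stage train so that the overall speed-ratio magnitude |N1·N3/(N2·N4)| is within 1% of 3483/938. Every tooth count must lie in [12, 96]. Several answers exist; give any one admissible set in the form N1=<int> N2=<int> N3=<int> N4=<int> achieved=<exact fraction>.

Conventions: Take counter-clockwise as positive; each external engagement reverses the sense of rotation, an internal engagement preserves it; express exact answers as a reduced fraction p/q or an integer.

N1=43 N2=14 N3=81 N4=67 achieved=3483/938

class = fixed-axis compound train [2-stage, 3483/938 wanted]
target = 3483/938 in lowest terms: an exact hit needs N1·N3 = k·3483 and N2·N4 = k·938 for one integer k, every count in [12, 96]; additionally prefer no 1:1 stage (N1 ≠ N2, N3 ≠ N4)
k = 1: N1·N3 = 3483 = 43·81, N2·N4 = 938 = 14·67
achieved = 43·81/(14·67) = 3483/938; |achieved − target| = 0 ≤ 3483/93800 ✓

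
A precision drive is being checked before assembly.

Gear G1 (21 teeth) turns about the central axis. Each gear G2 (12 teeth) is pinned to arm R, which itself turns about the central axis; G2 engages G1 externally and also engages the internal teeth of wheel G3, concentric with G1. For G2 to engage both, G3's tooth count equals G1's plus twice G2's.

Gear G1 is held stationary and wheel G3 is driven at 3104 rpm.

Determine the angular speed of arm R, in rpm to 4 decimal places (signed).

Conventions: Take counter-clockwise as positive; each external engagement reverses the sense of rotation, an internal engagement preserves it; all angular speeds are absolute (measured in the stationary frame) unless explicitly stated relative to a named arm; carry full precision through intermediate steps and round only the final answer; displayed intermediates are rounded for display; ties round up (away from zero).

planetary set (21T centre, 12T on arm, 45T internal) — Willis relation
normalise by the input: solve with ω_ring = 1, then scale by 3104 rpm
ring teeth: 21 + 2·12 = 45
21(ω_sun−ω_arm) = −45(ω_ring−ω_arm),  ω_sun = 0, ω_ring = 1
21(0−ω_arm) = −45(1−ω_arm)  ⇒  66·ω_arm = 45  ⇒  ω_arm = 15/22
scale: ω_arm = 15/22 × 3104 rpm = +2116.3636 rpm

+2116.3636 rpm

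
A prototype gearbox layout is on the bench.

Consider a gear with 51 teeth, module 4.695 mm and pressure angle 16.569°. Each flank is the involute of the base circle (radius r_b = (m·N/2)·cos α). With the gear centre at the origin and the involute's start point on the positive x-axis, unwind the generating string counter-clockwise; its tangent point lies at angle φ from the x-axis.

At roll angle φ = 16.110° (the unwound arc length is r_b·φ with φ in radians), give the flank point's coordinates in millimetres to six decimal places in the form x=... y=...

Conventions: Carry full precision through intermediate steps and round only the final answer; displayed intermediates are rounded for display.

recognized (one wheel, involute flank): single-mesh tooth geometry, m = 4.695, N = 51
pitch radius r_p = m·N/2 = 4.695·51/2 = 119.722500
base radius r_b = r_p·cos α = 119.722500·cos 16.569° = 114.751263
roll angle φ = 16.110° = 0.28117254 rad
x = r_b·(cos φ + φ·sin φ) = 119.198007
y = r_b·(sin φ − φ·cos φ) = 0.843563

x=119.198007 y=0.843563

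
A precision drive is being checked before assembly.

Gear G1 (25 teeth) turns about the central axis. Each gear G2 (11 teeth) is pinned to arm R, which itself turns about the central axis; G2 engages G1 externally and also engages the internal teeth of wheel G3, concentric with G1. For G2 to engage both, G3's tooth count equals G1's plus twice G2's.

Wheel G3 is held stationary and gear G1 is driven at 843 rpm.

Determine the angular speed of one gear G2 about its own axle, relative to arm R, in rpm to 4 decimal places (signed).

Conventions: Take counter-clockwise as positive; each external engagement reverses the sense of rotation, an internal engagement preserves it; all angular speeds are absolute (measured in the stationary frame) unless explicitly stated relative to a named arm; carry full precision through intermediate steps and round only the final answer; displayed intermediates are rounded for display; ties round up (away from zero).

topology: planetary set — G1 25T / G2 11T / G3 47T, arm = carrier (Willis)
normalise by the input: solve with ω_sun = 1, then scale by 843 rpm
ring teeth: 25 + 2·11 = 47
25(ω_sun−ω_arm) = −47(ω_ring−ω_arm),  ω_ring = 0, ω_sun = 1
25(1−ω_arm) = −47(0−ω_arm)  ⇒  72·ω_arm = 25  ⇒  ω_arm = 25/72
sun–planet mesh: 25·(1−25/72) = −11·(ω_p−ω_arm)  ⇒  ω_p−ω_arm = -1175/792
scale: ω_p−ω_arm = -1175/792 × 843 rpm = -1250.6629 rpm

-1250.6629 rpm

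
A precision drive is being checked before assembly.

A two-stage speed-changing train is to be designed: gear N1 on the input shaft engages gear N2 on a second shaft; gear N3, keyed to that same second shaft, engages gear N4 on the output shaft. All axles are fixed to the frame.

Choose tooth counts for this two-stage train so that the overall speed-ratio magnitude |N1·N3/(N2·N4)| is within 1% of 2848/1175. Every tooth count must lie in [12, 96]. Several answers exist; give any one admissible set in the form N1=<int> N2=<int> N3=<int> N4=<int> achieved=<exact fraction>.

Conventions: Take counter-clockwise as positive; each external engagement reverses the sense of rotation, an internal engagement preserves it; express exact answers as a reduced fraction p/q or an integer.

N1=32 N2=25 N3=89 N4=47 achieved=2848/1175

design class (target 2848/1175): fixed-axis compound train
target = 2848/1175 in lowest terms: an exact hit needs N1·N3 = k·2848 and N2·N4 = k·1175 for one integer k, every count in [12, 96]; additionally prefer no 1:1 stage (N1 ≠ N2, N3 ≠ N4)
k = 1: N1·N3 = 2848 = 32·89, N2·N4 = 1175 = 25·47
achieved = 32·89/(25·47) = 2848/1175; |achieved − target| = 0 ≤ 712/29375 ✓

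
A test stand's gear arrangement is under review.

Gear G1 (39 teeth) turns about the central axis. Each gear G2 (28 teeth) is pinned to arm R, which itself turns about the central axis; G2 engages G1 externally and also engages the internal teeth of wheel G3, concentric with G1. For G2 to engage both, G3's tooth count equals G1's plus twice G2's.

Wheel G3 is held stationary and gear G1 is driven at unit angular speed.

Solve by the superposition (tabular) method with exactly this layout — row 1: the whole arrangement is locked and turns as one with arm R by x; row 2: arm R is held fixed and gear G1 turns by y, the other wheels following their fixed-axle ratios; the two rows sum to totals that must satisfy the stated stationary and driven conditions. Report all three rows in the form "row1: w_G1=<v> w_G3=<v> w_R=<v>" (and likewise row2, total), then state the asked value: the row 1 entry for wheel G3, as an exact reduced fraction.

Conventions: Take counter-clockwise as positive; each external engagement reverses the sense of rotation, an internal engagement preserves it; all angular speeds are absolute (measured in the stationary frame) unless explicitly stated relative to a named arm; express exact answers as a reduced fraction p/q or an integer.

recognized (axles ride arm R): planetary set, 39/28/95 teeth
row 1 — lock + rotate with arm: ω_sun = ω_ring = ω_arm = x
row 2 (arm held, sun turns y): ω_ring = −(39/95)·y, ω_arm = 0
boundary: total ω_ring = x − (39/95)·y = 0 and total ω_sun = x + y = 1  ⇒  y = 95/134, x = 39/134
row 2 ring = −(39/95)·95/134 = -39/134
totals (row 1 + row 2): sun 39/134 + 95/134 = 1, ring 39/134 + (-39/134) = 0, arm 39/134 + 0 = 39/134
asked cell (row1, ring) = 39/134

row1: w_G1=39/134 w_G3=39/134 w_R=39/134
row2: w_G1=95/134 w_G3=-39/134 w_R=0
total: w_G1=1 w_G3=0 w_R=39/134
asked value: 39/134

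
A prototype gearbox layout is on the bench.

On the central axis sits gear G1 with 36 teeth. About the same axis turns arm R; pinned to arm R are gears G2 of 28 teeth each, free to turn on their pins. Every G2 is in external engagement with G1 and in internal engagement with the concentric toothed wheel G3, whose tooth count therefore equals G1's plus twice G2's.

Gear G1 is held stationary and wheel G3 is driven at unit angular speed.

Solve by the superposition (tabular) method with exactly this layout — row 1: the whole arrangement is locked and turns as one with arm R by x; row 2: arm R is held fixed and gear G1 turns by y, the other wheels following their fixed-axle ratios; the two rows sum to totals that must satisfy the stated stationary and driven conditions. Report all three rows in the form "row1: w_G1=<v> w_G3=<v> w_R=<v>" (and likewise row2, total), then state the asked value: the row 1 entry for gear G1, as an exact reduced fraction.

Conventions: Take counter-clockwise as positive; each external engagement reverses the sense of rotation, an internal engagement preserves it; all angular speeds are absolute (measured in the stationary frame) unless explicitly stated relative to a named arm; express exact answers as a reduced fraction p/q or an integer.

row1: w_G1=23/32 w_G3=23/32 w_R=23/32
row2: w_G1=-23/32 w_G3=9/32 w_R=0
total: w_G1=0 w_G3=1 w_R=23/32
asked value: 23/32

topology: planetary set — G1 36T / G2 28T / G3 92T, arm = carrier (Willis)
row 1 (train locked, turned with arm): all members turn x
row 2 (arm held, sun turns y): ω_ring = −(36/92)·y, ω_arm = 0
boundary: total ω_sun = x + y = 0 and total ω_ring = x − (36/92)·y = 1  ⇒  y = -23/32, x = 23/32
row 2 ring = −(36/92)·(-23/32) = 9/32
totals (row 1 + row 2): sun 23/32 + (-23/32) = 0, ring 23/32 + 9/32 = 1, arm 23/32 + 0 = 23/32
asked cell (row1, sun) = 23/32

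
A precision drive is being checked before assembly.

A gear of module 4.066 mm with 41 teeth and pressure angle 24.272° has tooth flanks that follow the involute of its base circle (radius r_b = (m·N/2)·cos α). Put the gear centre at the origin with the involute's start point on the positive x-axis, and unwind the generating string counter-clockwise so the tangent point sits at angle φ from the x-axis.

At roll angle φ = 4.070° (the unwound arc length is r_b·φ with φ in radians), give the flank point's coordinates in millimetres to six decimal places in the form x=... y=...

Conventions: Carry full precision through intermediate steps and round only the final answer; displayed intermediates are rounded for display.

topology: single-mesh involute geometry — m = 4.066, N = 41
pitch radius r_p = m·N/2 = 4.066·41/2 = 83.353000
base radius r_b = r_p·cos α = 83.353000·cos 24.272° = 75.984951
roll angle φ = 4.070° = 0.07103490 rad
x = r_b·(cos φ + φ·sin φ) = 76.176417
y = r_b·(sin φ − φ·cos φ) = 0.009074

x=76.176417 y=0.009074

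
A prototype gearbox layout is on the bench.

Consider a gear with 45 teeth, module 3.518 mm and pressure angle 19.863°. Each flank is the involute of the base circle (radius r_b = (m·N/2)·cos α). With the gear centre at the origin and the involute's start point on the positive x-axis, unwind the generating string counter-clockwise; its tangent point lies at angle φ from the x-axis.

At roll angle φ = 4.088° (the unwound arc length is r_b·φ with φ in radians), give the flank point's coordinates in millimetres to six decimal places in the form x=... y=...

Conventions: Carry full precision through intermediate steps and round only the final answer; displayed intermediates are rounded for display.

x=74.635139 y=0.009009

recognized (one wheel, involute flank): single-mesh tooth geometry, m = 3.518, N = 45
pitch radius r_p = m·N/2 = 3.518·45/2 = 79.155000
base radius r_b = r_p·cos α = 79.155000·cos 19.863° = 74.445890
roll angle φ = 4.088° = 0.07134906 rad
x = r_b·(cos φ + φ·sin φ) = 74.635139
y = r_b·(sin φ − φ·cos φ) = 0.009009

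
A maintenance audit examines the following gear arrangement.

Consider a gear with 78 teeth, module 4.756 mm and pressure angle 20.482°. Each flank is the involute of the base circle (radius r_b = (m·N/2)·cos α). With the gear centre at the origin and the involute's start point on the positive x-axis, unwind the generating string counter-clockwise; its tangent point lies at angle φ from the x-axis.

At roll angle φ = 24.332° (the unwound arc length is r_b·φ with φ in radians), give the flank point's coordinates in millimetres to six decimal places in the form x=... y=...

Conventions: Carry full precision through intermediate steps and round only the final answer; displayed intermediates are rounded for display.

single-mesh involute tooth geometry (78T wheel at module 4.756)
pitch radius r_p = m·N/2 = 4.756·78/2 = 185.484000
base radius r_b = r_p·cos α = 185.484000·cos 20.482° = 173.758103
roll angle φ = 24.332° = 0.42467351 rad
x = r_b·(cos φ + φ·sin φ) = 188.727136
y = r_b·(sin φ − φ·cos φ) = 4.356489

x=188.727136 y=4.356489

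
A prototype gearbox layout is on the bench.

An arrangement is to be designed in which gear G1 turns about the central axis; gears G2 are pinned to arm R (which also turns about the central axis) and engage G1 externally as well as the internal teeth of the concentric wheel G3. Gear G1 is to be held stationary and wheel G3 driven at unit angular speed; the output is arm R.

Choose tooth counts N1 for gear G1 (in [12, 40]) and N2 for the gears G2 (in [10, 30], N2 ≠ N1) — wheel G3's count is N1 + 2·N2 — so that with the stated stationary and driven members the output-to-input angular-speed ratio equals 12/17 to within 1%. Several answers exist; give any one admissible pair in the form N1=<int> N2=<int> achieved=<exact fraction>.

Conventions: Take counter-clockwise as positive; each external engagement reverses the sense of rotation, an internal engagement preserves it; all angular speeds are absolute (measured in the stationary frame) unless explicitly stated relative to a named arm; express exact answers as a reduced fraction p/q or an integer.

N1=20 N2=14 achieved=12/17

class = planetary set [ratio 12/17 wanted; Willis about the carrier]
Willis with ω_sun = 0: ω_arm/ω_ring = N3/(N1+N3); set equal to 12/17  ⇒  N3/N1 = (12/17)/(1 − 12/17) = 12/5
N3 = N1 + 2·N2  ⇒  N2/N1 = (N3/N1 − 1)/2 = (12/5 − 1)/2 = 7/10
smallest multiple with N1 ≥ 12 and N2 ≥ 10: k = 2  ⇒  N1 = 2·10 = 20, N2 = 2·7 = 14 (N1 ≤ 40, N2 ≤ 30, N2 ≠ N1 ✓), N3 = 20 + 2·14 = 48
check: N3/(N1+N3) with N1 = 20, N3 = 48 gives 12/17; |achieved − target| = 0 ≤ 3/425 ✓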